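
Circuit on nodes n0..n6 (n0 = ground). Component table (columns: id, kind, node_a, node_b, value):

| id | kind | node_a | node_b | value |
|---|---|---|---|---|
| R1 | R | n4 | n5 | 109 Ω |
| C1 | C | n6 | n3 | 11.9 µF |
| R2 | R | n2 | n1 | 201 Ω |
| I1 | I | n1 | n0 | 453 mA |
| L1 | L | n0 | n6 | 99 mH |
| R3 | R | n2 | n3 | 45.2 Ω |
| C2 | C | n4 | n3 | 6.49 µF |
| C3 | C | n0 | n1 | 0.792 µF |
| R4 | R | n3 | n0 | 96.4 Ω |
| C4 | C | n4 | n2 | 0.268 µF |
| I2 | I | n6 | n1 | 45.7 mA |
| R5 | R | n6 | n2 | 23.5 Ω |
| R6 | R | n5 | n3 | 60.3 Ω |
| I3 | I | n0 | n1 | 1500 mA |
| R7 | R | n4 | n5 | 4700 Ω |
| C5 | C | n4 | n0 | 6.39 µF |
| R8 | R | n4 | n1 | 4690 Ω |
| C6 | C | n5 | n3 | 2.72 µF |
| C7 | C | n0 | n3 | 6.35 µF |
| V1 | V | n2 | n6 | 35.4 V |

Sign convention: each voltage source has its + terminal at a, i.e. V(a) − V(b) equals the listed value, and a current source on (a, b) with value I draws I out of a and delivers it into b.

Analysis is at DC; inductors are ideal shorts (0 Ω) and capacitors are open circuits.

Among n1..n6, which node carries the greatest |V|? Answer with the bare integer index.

Apply KCL at each of the 6 non-ground nodes and solve the resulting linear system.
Node n1: branches {R2, I1, C3, I2, I3, R8} → V_1 = 245.9
Node n2: branches {R2, R3, C4, R5, V1} → V_2 = 35.40
Node n3: branches {C1, R3, C2, R4, R6, C6, C7} → V_3 = 25.50
Node n4: branches {R1, C2, C4, R7, C5, R8} → V_4 = 33.07
Node n5: branches {R1, R6, R7, C6} → V_5 = 28.23
Node n6: branches {C1, L1, I2, R5, V1} → V_6 = 0.000
Source currents: i(L1)=-0.7825, i(V1)=-0.6782

1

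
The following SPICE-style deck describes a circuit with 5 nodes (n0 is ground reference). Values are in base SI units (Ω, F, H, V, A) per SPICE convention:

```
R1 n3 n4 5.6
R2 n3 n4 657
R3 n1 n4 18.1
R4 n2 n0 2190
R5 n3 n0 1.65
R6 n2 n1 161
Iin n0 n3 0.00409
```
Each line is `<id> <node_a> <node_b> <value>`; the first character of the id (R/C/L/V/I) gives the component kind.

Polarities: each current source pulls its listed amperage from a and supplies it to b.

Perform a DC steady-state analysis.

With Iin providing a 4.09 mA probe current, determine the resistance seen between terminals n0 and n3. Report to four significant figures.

Apply KCL at each of the 4 non-ground nodes and solve the resulting linear system.
Node n1: branches {R3, R6} → V_1 = 0.006677
Node n2: branches {R4, R6} → V_2 = 0.006219
Node n3: branches {R1, R2, R5, Iin} → V_3 = 0.006744
Node n4: branches {R1, R2, R3} → V_4 = 0.006728

R_eq = 1.649 Ω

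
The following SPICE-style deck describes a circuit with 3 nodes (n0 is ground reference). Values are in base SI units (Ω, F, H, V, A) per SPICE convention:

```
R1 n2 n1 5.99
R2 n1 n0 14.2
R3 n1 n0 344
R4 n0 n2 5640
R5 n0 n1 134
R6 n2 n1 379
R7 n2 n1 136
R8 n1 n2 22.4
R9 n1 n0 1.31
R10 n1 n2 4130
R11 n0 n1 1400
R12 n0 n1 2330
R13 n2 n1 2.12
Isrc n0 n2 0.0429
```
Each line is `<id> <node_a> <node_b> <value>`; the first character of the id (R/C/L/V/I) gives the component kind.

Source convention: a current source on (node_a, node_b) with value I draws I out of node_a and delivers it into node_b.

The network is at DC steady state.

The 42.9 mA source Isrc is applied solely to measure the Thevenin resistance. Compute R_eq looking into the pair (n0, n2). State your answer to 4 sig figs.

R_eq = 2.624 Ω

Element admittances at DC:
  Y(R1) = 0.1669 S between n2,n1
  Y(R2) = 0.07042 S between n1,n0
  Y(R3) = 0.002907 S between n1,n0
  Y(R4) = 0.0001773 S between n0,n2
  Y(R5) = 0.007463 S between n0,n1
  Y(R6) = 0.002639 S between n2,n1
  Y(R7) = 0.007353 S between n2,n1
  Y(R8) = 0.04464 S between n1,n2
  Y(R9) = 0.7634 S between n1,n0
  Y(R10) = 0.0002421 S between n1,n2
  Y(R11) = 0.0007143 S between n0,n1
  Y(R12) = 0.0004292 S between n0,n1
  Y(R13) = 0.4717 S between n2,n1
  Isrc: injects 0.0429 A into n2 (from n0)
Assemble and solve the 2×2 MNA system:
  V(n1)=0.05073  V(n2)=0.1126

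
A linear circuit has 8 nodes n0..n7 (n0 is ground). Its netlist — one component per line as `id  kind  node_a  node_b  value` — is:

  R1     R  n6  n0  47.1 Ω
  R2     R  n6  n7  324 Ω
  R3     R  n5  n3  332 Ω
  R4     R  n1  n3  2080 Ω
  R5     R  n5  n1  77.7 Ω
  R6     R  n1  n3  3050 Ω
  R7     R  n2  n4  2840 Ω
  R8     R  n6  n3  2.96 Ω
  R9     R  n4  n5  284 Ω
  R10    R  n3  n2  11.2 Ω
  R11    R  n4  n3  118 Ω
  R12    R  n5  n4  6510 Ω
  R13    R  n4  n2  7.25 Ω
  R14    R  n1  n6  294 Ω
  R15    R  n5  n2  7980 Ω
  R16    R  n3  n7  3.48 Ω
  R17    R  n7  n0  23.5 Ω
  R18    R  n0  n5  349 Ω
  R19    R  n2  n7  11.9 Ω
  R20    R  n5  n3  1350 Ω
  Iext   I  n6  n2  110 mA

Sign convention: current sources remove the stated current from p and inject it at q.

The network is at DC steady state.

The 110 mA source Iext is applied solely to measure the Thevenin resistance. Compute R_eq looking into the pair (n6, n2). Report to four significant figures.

R_eq = 8.699 Ω

Element admittances at DC:
  Y(R1) = 0.02123 S between n6,n0
  Y(R2) = 0.003086 S between n6,n7
  Y(R3) = 0.003012 S between n5,n3
  Y(R4) = 0.0004808 S between n1,n3
  Y(R5) = 0.01287 S between n5,n1
  Y(R6) = 0.0003279 S between n1,n3
  Y(R7) = 0.0003521 S between n2,n4
  Y(R8) = 0.3378 S between n6,n3
  Y(R9) = 0.003521 S between n4,n5
  Y(R10) = 0.08929 S between n3,n2
  Y(R11) = 0.008475 S between n4,n3
  Y(R12) = 0.0001536 S between n5,n4
  Y(R13) = 0.1379 S between n4,n2
  Y(R14) = 0.003401 S between n1,n6
  Y(R15) = 0.0001253 S between n5,n2
  Y(R16) = 0.2874 S between n3,n7
  Y(R17) = 0.04255 S between n7,n0
  Y(R18) = 0.002865 S between n0,n5
  Y(R19) = 0.08403 S between n2,n7
  Y(R20) = 0.0007407 S between n5,n3
  Iext: injects 0.11 A into n2 (from n6)
Assemble and solve the 7×7 MNA system:
  V(n1)=0.03267  V(n2)=0.6651  V(n3)=0.008239  V(n4)=0.6147  V(n5)=0.1200  V(n6)=-0.2918  V(n7)=0.1375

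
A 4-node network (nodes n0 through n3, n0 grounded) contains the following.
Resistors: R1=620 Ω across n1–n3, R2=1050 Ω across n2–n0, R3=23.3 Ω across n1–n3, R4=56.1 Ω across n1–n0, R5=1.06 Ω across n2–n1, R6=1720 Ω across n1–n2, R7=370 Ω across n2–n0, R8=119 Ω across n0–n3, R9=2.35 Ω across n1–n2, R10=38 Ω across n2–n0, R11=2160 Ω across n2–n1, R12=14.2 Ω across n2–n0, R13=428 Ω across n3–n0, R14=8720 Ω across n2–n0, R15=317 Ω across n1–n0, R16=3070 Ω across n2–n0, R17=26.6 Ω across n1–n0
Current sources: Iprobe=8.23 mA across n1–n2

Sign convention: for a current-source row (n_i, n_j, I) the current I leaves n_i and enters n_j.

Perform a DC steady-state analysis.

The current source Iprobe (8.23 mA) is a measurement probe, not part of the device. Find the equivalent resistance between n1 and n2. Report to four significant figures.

Apply KCL at each of the 3 non-ground nodes and solve the resulting linear system.
Node n1: branches {R1, R3, R4, R5, R6, R9, R11, R15, R17, Iprobe} → V_1 = -0.003501
Node n2: branches {R2, R5, R6, R7, R9, R10, R11, R12, R14, R16, Iprobe} → V_2 = 0.002334
Node n3: branches {R1, R3, R8, R13} → V_3 = -0.002821

R_eq = 0.7091 Ω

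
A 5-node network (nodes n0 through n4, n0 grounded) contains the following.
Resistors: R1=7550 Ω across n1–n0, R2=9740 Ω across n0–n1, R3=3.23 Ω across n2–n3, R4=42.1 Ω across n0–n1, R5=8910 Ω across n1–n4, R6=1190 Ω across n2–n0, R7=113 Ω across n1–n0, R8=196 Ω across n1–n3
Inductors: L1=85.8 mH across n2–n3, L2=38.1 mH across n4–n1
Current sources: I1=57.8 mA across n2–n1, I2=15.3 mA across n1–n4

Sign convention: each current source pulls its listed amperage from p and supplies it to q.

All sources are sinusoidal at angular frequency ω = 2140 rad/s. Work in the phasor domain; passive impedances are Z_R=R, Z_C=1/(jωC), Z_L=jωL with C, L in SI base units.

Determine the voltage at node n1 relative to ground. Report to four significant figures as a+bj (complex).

MNA unknowns: 4 node voltages V₁..V_4
R1: Y=0.0001325+0.000j on G[1,0]
L1: Y=0.000-0.005446j on G[2,3]
R2: Y=0.0001027+0.000j on G[0,1]
R3: Y=0.3096+0.000j on G[2,3]
L2: Y=0.000-0.01226j on G[4,1]
R4: Y=0.02375+0.000j on G[0,1]
R5: Y=0.0001122+0.000j on G[1,4]
R6: Y=0.0008403+0.000j on G[2,0]
I1: z[2]−=0.0578, z[1]+=0.0578
R7: Y=0.008850+0.000j on G[1,0]
R8: Y=0.005102+0.000j on G[1,3]
I2: z[1]−=0.0153, z[4]+=0.0153
solve → V1=0.2470+6.054e-05j, V2=-9.652-0.002366j, V3=-9.492+0.0004502j, V4=0.2584+1.247j

0.2470+6.054e-05j V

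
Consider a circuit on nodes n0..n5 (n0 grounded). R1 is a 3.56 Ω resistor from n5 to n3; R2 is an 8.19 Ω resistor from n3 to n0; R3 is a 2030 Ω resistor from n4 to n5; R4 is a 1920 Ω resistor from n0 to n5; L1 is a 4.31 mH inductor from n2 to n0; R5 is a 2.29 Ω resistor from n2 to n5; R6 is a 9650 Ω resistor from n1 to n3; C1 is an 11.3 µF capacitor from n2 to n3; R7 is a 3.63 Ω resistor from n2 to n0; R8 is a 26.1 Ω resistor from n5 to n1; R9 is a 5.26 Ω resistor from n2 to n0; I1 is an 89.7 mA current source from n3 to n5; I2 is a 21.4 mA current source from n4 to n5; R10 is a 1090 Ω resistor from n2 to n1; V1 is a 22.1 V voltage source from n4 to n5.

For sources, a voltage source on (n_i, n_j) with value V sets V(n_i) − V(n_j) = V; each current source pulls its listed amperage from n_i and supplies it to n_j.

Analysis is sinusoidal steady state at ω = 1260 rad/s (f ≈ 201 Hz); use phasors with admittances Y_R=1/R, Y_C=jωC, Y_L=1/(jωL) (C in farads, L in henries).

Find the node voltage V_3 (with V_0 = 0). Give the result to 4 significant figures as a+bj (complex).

-0.1636+0.01620j V

Element admittances at ω=1260 rad/s:
  Y(R1) = 0.2809+0.000j S between n5,n3
  Y(R2) = 0.1221+0.000j S between n3,n0
  Y(R3) = 0.0004926+0.000j S between n4,n5
  Y(R4) = 0.0005208+0.000j S between n0,n5
  Y(L1) = 0.000-0.1841j S between n2,n0
  Y(R5) = 0.4367+0.000j S between n2,n5
  Y(R6) = 0.0001036+0.000j S between n1,n3
  Y(C1) = 0.000+0.01424j S between n2,n3
  Y(R7) = 0.2755+0.000j S between n2,n0
  Y(R8) = 0.03831+0.000j S between n5,n1
  Y(R9) = 0.1901+0.000j S between n2,n0
  I1: injects 0.0897 A into n5 (from n3)
  I2: injects 0.0214 A into n5 (from n4)
  Y(R10) = 0.0009174+0.000j S between n2,n1
  V1: constraint V(n4)−V(n5) = 22.1
Assemble and solve the 6×6 MNA system:
  V(n1)=0.08250+0.01296j  V(n2)=0.03848+0.01096j  V(n3)=-0.1636+0.01620j  V(n4)=22.18+0.01300j  V(n5)=0.08422+0.01300j
  i(V1)=-0.03229+0.000j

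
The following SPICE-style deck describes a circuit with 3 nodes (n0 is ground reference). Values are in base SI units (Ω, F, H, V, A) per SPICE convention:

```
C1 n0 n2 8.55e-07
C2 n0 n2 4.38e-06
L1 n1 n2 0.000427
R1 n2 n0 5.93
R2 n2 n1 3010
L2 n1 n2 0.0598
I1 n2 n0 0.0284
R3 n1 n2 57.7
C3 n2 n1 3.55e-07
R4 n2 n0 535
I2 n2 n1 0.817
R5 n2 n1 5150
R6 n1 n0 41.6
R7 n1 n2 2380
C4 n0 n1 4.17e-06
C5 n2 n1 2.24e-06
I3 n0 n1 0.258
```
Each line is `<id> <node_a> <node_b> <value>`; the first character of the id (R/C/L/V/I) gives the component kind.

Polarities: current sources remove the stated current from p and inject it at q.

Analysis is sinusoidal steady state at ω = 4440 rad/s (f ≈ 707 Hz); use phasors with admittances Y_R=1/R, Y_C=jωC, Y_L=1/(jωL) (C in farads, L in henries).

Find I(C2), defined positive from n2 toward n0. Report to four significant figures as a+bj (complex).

0.01044+0.02404j A

MNA unknowns: 2 node voltages V₁..V_2
C1: Y=0.000+0.003796j on G[0,2]
C2: Y=0.000+0.01945j on G[0,2]
L1: Y=0.000-0.5275j on G[1,2]
R1: Y=0.1686+0.000j on G[2,0]
R2: Y=0.0003322+0.000j on G[2,1]
L2: Y=0.000-0.003766j on G[1,2]
I1: z[2]−=0.0284, z[0]+=0.0284
R3: Y=0.01733+0.000j on G[1,2]
C3: Y=0.000+0.001576j on G[2,1]
R4: Y=0.001869+0.000j on G[2,0]
I2: z[2]−=0.817, z[1]+=0.817
R5: Y=0.0001942+0.000j on G[2,1]
R6: Y=0.02404+0.000j on G[1,0]
R7: Y=0.0004202+0.000j on G[1,2]
C4: Y=0.000+0.01851j on G[0,1]
C5: Y=0.000+0.009946j on G[2,1]
I3: z[0]−=0.258, z[1]+=0.258
solve → V1=1.429+1.513j, V2=1.236-0.5369j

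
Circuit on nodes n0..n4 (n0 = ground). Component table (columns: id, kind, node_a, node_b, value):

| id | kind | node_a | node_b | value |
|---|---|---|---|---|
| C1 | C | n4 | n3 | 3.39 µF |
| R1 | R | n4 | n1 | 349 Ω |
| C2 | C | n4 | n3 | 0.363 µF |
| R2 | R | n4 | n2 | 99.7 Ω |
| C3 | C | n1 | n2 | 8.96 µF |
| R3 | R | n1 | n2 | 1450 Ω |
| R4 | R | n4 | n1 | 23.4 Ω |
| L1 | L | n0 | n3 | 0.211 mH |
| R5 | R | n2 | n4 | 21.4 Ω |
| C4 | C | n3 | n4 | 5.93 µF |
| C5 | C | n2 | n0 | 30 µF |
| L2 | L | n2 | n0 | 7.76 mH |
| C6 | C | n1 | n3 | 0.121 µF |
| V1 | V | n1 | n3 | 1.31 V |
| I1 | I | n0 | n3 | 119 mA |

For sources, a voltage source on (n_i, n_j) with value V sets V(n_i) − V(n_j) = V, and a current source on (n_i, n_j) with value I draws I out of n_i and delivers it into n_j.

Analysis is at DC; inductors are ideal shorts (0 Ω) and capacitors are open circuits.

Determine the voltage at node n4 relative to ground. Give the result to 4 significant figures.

Element admittances at DC:
  Y(C1) = 0.000 S between n4,n3
  Y(R1) = 0.002865 S between n4,n1
  Y(C2) = 0.000 S between n4,n3
  Y(R2) = 0.01003 S between n4,n2
  Y(C3) = 0.000 S between n1,n2
  Y(R3) = 0.0006897 S between n1,n2
  Y(R4) = 0.04274 S between n4,n1
  L1: short n0↔n3 (DC inductor)
  Y(R5) = 0.04673 S between n2,n4
  Y(C4) = 0.000 S between n3,n4
  Y(C5) = 0.000 S between n2,n0
  L2: short n2↔n0 (DC inductor)
  Y(C6) = 0.000 S between n1,n3
  V1: constraint V(n1)−V(n3) = 1.31
  I1: injects 0.119 A into n3 (from n0)
Assemble and solve the 7×7 MNA system:
  V(n1)=1.310  V(n2)=0.000  V(n3)=0.000  V(n4)=0.5836
  i(L1)=-0.08497  i(L2)=0.03403  i(V1)=-0.03403

0.5836 V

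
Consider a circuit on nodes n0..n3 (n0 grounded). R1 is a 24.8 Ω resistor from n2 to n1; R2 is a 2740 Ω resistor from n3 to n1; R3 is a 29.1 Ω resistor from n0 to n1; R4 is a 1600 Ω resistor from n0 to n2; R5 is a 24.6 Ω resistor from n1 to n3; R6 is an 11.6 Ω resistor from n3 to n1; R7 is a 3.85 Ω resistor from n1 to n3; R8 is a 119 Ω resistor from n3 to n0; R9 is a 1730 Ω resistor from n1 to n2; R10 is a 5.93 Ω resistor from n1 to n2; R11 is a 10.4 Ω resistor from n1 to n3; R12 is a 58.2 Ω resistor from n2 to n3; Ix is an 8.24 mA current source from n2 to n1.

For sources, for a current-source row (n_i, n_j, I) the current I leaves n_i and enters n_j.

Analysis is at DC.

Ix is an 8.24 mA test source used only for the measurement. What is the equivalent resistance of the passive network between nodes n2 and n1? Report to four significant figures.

Apply KCL at each of the 3 non-ground nodes and solve the resulting linear system.
Node n1: branches {R1, R2, R3, R5, R6, R7, R9, R10, R11, Ix} → V_1 = 0.0007636
Node n2: branches {R1, R4, R9, R10, R12, Ix} → V_2 = -0.03558
Node n3: branches {R2, R5, R6, R7, R8, R11, R12} → V_3 = -0.0004765

R_eq = 4.410 Ω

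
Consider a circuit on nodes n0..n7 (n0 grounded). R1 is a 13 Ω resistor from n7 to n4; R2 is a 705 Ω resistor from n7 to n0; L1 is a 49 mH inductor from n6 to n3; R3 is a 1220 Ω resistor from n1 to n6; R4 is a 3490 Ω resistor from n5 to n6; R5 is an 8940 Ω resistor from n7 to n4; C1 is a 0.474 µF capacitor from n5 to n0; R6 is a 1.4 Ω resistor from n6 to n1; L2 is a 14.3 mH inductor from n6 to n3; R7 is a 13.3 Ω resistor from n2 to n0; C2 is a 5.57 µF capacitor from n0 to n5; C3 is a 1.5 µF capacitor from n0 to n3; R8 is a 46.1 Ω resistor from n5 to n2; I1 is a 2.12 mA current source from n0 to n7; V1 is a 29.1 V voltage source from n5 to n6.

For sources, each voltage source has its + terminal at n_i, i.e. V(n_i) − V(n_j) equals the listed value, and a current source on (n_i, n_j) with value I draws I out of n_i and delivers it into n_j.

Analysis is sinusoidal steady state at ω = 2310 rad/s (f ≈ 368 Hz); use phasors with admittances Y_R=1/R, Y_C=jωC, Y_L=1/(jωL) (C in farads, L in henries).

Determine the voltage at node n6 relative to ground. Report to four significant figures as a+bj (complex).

MNA unknowns: 7 node voltages V₁..V_7 plus 1 source current (V1)
R1: Y=0.07692+0.000j on G[7,4]
R2: Y=0.001418+0.000j on G[7,0]
L1: Y=0.000-0.008835j on G[6,3]
R3: Y=0.0008197+0.000j on G[1,6]
R4: Y=0.0002865+0.000j on G[5,6]
R5: Y=0.0001119+0.000j on G[7,4]
C1: Y=0.000+0.001095j on G[5,0]
R6: Y=0.7143+0.000j on G[6,1]
L2: Y=0.000-0.03027j on G[6,3]
R7: Y=0.07519+0.000j on G[2,0]
C2: Y=0.000+0.01287j on G[0,5]
C3: Y=0.000+0.003465j on G[0,3]
R8: Y=0.02169+0.000j on G[5,2]
I1: z[0]−=0.00212, z[7]+=0.00212
V1: row V5−V6=29.1, i_V1 at 5,6
solve → V1=-25.82+3.110j, V2=0.7347+0.6963j, V3=-28.33+3.412j, V4=1.495+0.000j, V5=3.281+3.110j, V6=-25.82+3.110j, V7=1.495+0.000j
aux → i_V1=-0.02016-0.09816j

-25.82+3.110j V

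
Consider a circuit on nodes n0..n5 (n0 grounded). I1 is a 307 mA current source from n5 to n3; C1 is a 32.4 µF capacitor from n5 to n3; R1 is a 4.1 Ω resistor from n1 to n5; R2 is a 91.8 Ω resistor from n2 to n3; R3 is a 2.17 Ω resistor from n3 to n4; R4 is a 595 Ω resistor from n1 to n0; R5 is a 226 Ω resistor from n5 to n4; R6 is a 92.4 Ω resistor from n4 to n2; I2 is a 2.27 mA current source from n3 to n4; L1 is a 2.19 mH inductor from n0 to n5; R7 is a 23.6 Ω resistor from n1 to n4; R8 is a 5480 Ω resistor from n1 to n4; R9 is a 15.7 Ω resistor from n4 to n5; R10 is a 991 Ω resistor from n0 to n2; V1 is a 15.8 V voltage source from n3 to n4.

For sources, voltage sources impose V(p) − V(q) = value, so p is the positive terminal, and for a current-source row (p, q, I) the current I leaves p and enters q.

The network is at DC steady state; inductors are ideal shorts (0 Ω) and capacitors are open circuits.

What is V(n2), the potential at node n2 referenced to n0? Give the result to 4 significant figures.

10.29 V

Apply KCL at each of the 5 non-ground nodes and solve the resulting linear system.
Node n1: branches {R1, R4, R7, R8} → V_1 = 0.4197
Node n2: branches {R2, R6, R10} → V_2 = 10.29
Node n3: branches {I1, C1, R2, R3, I2, V1} → V_3 = 18.64
Node n4: branches {R3, R5, R6, I2, R7, R8, R9, V1} → V_4 = 2.841
Node n5: branches {I1, C1, R1, R5, L1, R9} → V_5 = 0.000
Source currents: i(L1)=0.01109, i(V1)=-7.067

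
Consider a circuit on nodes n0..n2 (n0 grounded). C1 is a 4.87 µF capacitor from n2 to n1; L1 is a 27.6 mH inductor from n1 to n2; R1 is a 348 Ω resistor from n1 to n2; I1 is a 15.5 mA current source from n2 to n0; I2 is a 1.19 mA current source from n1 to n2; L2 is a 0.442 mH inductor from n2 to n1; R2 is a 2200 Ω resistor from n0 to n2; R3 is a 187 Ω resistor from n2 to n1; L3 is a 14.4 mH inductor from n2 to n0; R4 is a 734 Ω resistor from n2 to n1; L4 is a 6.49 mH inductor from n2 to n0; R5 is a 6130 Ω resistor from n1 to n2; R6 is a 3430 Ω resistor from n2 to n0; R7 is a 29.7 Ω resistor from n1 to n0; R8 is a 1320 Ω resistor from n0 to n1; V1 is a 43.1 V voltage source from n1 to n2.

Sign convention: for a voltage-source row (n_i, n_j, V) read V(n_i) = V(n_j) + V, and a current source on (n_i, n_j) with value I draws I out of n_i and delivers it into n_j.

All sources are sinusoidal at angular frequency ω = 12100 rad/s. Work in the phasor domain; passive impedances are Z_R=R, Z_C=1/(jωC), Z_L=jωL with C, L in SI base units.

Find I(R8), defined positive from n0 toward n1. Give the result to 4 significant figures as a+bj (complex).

-0.007341+0.01329j A

MNA unknowns: 2 node voltages V₁..V_2 plus 1 source current (V1)
C1: Y=0.000+0.05893j on G[2,1]
L1: Y=0.000-0.002994j on G[1,2]
R1: Y=0.002874+0.000j on G[1,2]
I1: z[2]−=0.0155, z[0]+=0.0155
I2: z[1]−=0.00119, z[2]+=0.00119
L2: Y=0.000-0.1870j on G[2,1]
R2: Y=0.0004545+0.000j on G[0,2]
R3: Y=0.005348+0.000j on G[2,1]
L3: Y=0.000-0.005739j on G[2,0]
R4: Y=0.001362+0.000j on G[2,1]
L4: Y=0.000-0.01273j on G[2,0]
R5: Y=0.0001631+0.000j on G[1,2]
R6: Y=0.0002915+0.000j on G[2,0]
R7: Y=0.03367+0.000j on G[1,0]
R8: Y=0.0007576+0.000j on G[0,1]
V1: row V1−V2=43.1, i_V1 at 1,2
solve → V1=9.689-17.55j, V2=-33.41-17.55j
aux → i_V1=-0.7549+6.252j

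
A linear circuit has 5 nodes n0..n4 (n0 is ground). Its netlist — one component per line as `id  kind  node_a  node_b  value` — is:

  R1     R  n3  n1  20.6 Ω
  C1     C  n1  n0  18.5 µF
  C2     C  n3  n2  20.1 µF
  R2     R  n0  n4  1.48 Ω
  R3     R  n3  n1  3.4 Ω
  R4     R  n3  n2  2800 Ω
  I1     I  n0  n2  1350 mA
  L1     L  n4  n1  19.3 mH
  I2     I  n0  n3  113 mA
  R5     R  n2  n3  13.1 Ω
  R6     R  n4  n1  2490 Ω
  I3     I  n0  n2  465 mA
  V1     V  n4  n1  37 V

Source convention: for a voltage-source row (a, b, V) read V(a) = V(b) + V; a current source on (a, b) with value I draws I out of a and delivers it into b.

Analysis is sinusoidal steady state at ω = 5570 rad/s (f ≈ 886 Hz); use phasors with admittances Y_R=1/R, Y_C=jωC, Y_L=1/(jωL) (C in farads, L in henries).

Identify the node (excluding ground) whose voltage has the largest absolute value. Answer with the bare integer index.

1

MNA unknowns: 4 node voltages V₁..V_4 plus 1 source current (V1)
R1: Y=0.04854+0.000j on G[3,1]
C1: Y=0.000+0.1030j on G[1,0]
C2: Y=0.000+0.1120j on G[3,2]
R2: Y=0.6757+0.000j on G[0,4]
R3: Y=0.2941+0.000j on G[3,1]
R4: Y=0.0003571+0.000j on G[3,2]
I1: z[0]−=1.35, z[2]+=1.35
L1: Y=0.000-0.009302j on G[4,1]
I2: z[0]−=0.113, z[3]+=0.113
R5: Y=0.07634+0.000j on G[2,3]
R6: Y=0.0004016+0.000j on G[4,1]
I3: z[0]−=0.465, z[2]+=0.465
V1: row V4−V1=37, i_V1 at 4,1
solve → V1=-33.37+5.089j, V2=-20.19-5.945j, V3=-27.74+5.089j, V4=3.630+5.089j
aux → i_V1=-2.467-3.094j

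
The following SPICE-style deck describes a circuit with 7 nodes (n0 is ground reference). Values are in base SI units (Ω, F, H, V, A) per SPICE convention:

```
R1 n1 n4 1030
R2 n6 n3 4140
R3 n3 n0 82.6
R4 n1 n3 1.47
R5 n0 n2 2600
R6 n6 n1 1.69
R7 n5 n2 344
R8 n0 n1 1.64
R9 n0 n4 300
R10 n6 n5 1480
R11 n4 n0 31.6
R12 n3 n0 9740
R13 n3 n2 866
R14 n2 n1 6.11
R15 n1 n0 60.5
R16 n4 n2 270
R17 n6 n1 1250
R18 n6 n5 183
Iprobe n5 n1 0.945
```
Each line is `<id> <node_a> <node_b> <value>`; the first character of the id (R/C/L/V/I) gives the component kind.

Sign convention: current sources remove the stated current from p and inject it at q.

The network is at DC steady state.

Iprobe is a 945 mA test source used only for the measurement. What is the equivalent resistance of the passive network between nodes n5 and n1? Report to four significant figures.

R_eq = 111.9 Ω

MNA unknowns: 6 node voltages V₁..V_6
R1: Y=0.0009709 on G[1,4]
R2: Y=0.0002415 on G[6,3]
R3: Y=0.01211 on G[3,0]
R4: Y=0.6803 on G[1,3]
R5: Y=0.0003846 on G[0,2]
R6: Y=0.5917 on G[6,1]
R7: Y=0.002907 on G[5,2]
R8: Y=0.6098 on G[0,1]
R9: Y=0.003333 on G[0,4]
R10: Y=0.0006757 on G[6,5]
R11: Y=0.03165 on G[4,0]
R12: Y=0.0001027 on G[3,0]
R13: Y=0.001155 on G[3,2]
R14: Y=0.1637 on G[2,1]
R15: Y=0.01653 on G[1,0]
R16: Y=0.003704 on G[4,2]
R17: Y=0.0008000 on G[6,1]
R18: Y=0.005464 on G[6,5]
Iprobe: z[5]−=0.945, z[1]+=0.945
solve → V1=0.01025, V2=-1.783, V3=0.006709, V4=-0.1663, V5=-105.8, V6=-1.074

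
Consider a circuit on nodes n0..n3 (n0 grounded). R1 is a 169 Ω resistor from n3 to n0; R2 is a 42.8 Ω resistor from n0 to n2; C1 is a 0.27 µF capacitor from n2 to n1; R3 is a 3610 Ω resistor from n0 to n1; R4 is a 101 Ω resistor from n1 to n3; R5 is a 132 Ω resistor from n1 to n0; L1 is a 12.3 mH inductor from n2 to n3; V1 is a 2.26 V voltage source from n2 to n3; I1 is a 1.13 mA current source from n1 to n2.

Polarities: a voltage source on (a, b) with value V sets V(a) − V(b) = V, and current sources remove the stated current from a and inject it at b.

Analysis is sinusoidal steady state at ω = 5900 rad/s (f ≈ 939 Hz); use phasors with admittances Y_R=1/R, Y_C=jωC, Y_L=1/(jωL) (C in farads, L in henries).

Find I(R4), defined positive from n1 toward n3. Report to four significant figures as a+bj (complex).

0.006332+0.001588j A

MNA unknowns: 3 node voltages V₁..V_3 plus 1 source current (V1)
R1: Y=0.005917+0.000j on G[3,0]
R2: Y=0.02336+0.000j on G[0,2]
C1: Y=0.000+0.001593j on G[2,1]
R3: Y=0.0002770+0.000j on G[0,1]
R4: Y=0.009901+0.000j on G[1,3]
R5: Y=0.007576+0.000j on G[1,0]
L1: Y=0.000-0.01378j on G[2,3]
V1: row V2−V3=2.26, i_V1 at 2,3
I1: z[1]−=0.00113, z[2]+=0.00113
solve → V1=-0.9177+0.1265j, V2=0.7028-0.03392j, V3=-1.557-0.03392j
aux → i_V1=-0.01555+0.02935j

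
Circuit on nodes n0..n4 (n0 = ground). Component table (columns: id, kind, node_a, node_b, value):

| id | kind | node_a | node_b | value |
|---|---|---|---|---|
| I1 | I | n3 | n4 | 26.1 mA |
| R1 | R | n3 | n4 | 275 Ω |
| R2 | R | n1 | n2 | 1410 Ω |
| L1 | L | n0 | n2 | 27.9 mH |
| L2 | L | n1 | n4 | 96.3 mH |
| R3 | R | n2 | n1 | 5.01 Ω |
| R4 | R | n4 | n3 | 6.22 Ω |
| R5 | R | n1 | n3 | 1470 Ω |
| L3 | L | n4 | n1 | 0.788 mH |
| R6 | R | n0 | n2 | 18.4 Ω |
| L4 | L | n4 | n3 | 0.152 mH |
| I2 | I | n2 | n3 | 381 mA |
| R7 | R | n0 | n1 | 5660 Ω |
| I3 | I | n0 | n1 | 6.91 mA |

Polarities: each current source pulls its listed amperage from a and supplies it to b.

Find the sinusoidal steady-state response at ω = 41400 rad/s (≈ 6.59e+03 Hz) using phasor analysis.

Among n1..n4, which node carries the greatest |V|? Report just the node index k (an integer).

3

Apply KCL at each of the 4 non-ground nodes and solve the resulting linear system.
Node n1: branches {R2, L2, R3, R5, L3, R7, I3} → V_1 = 2.055+0.001911j
Node n2: branches {R2, L1, R3, R6, I2} → V_2 = 0.1204+0.001912j
Node n3: branches {I1, R1, R4, R5, L4, I2} → V_3 = 3.489+13.35j
Node n4: branches {I1, R1, L2, R4, L3, L4} → V_4 = 2.349+12.30j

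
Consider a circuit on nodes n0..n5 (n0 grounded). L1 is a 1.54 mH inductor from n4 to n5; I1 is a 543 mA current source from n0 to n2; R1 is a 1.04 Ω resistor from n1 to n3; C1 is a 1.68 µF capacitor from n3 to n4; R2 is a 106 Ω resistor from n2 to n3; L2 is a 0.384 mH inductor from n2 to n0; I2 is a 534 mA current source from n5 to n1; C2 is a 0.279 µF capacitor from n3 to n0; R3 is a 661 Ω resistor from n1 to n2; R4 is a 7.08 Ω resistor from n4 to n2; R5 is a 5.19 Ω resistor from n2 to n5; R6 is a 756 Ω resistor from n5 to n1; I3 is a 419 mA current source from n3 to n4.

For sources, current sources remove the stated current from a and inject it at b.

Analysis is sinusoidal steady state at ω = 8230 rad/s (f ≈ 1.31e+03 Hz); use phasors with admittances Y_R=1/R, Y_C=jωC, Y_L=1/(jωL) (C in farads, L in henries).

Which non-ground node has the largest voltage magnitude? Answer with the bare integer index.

MNA unknowns: 5 node voltages V₁..V_5
L1: Y=0.000-0.07890j on G[4,5]
I1: z[0]−=0.543, z[2]+=0.543
R1: Y=0.9615+0.000j on G[1,3]
C1: Y=0.000+0.01383j on G[3,4]
R2: Y=0.009434+0.000j on G[2,3]
L2: Y=0.000-0.3164j on G[2,0]
I2: z[5]−=0.534, z[1]+=0.534
C2: Y=0.000+0.002296j on G[3,0]
R3: Y=0.001513+0.000j on G[1,2]
R4: Y=0.1412+0.000j on G[4,2]
R5: Y=0.1927+0.000j on G[2,5]
R6: Y=0.001323+0.000j on G[5,1]
I3: z[3]−=0.419, z[4]+=0.419
solve → V1=4.062-1.155j, V2=0.02555+1.708j, V3=3.521-1.162j, V4=1.683+3.613j, V5=-1.406+0.4320j

1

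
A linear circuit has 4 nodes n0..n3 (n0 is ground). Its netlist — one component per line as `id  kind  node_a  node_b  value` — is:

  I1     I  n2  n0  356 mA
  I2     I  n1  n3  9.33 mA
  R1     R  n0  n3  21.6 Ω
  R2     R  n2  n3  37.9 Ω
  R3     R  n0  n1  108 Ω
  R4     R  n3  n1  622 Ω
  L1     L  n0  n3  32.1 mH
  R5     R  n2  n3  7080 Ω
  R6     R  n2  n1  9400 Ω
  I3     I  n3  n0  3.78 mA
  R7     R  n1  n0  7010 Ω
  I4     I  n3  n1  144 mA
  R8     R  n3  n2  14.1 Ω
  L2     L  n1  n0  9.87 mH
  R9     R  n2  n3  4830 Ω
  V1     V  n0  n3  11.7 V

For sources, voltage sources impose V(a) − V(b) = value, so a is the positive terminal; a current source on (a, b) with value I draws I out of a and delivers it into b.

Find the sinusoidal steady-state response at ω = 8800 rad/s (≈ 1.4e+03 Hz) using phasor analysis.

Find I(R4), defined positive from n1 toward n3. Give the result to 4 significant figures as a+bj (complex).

Element admittances at ω=8800 rad/s:
  I1: injects 0.356 A into n0 (from n2)
  I2: injects 0.00933 A into n3 (from n1)
  Y(R1) = 0.04630+0.000j S between n0,n3
  Y(R2) = 0.02639+0.000j S between n2,n3
  Y(R3) = 0.009259+0.000j S between n0,n1
  Y(R4) = 0.001608+0.000j S between n3,n1
  Y(L1) = 0.000-0.003540j S between n0,n3
  Y(R5) = 0.0001412+0.000j S between n2,n3
  Y(R6) = 0.0001064+0.000j S between n2,n1
  I3: injects 0.00378 A into n0 (from n3)
  Y(R7) = 0.0001427+0.000j S between n1,n0
  I4: injects 0.144 A into n1 (from n3)
  Y(R8) = 0.07092+0.000j S between n3,n2
  Y(L2) = 0.000-0.01151j S between n1,n0
  Y(R9) = 0.0002070+0.000j S between n2,n3
  V1: constraint V(n0)−V(n3) = 11.7
Assemble and solve the 4×4 MNA system:
  V(n1)=4.958+5.135j  V(n2)=-15.32+0.005588j  V(n3)=-11.70+0.000j
  i(V1)=-0.07616+0.03262j

0.02678+0.008256j A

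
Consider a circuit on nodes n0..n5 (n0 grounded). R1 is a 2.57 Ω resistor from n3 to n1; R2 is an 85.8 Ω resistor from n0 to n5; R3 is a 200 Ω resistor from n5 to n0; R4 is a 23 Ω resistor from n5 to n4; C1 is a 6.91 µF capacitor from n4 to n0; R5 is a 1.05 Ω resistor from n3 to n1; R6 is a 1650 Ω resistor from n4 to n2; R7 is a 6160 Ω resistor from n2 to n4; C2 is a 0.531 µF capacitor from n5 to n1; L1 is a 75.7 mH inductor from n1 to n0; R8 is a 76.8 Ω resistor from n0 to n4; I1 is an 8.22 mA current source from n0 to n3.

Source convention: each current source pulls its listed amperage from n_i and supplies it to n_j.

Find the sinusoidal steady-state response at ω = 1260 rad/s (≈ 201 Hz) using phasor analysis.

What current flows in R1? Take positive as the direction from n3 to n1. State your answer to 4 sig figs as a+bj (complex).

0.002384+0.000j A

MNA unknowns: 5 node voltages V₁..V_5
R1: Y=0.3891+0.000j on G[3,1]
R2: Y=0.01166+0.000j on G[0,5]
R3: Y=0.005000+0.000j on G[5,0]
R4: Y=0.04348+0.000j on G[5,4]
C1: Y=0.000+0.008707j on G[4,0]
R5: Y=0.9524+0.000j on G[3,1]
R6: Y=0.0006061+0.000j on G[4,2]
R7: Y=0.0001623+0.000j on G[2,4]
C2: Y=0.000+0.0006691j on G[5,1]
L1: Y=0.000-0.01048j on G[1,0]
R8: Y=0.01302+0.000j on G[0,4]
I1: z[0]−=0.00822, z[3]+=0.00822
solve → V1=0.001333+0.8372j, V2=-0.01422+0.005344j, V3=0.007460+0.8372j, V4=-0.01422+0.005344j, V5=-0.01955+0.004096j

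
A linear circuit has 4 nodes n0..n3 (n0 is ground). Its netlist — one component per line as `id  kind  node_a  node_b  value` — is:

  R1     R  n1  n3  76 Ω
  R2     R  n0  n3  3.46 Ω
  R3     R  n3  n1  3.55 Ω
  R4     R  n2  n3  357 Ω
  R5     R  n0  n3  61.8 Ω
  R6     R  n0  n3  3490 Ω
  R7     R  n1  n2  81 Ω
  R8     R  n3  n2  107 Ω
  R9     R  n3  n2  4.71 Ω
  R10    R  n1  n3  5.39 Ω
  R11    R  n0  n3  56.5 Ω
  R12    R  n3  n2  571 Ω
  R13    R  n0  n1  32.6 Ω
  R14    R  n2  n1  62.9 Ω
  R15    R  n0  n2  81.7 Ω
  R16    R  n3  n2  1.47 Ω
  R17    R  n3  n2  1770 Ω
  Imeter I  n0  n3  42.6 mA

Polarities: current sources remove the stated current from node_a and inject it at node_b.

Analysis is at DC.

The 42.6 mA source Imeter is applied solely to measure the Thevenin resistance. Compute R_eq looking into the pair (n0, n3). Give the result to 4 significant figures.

MNA unknowns: 3 node voltages V₁..V_3
R1: Y=0.01316 on G[1,3]
R2: Y=0.2890 on G[0,3]
R3: Y=0.2817 on G[3,1]
R4: Y=0.002801 on G[2,3]
R5: Y=0.01618 on G[0,3]
R6: Y=0.0002865 on G[0,3]
R7: Y=0.01235 on G[1,2]
R8: Y=0.009346 on G[3,2]
R9: Y=0.2123 on G[3,2]
R10: Y=0.1855 on G[1,3]
R11: Y=0.01770 on G[0,3]
R12: Y=0.001751 on G[3,2]
R13: Y=0.03067 on G[0,1]
R14: Y=0.01590 on G[2,1]
R15: Y=0.01224 on G[0,2]
R16: Y=0.6803 on G[3,2]
R17: Y=0.0005650 on G[3,2]
Imeter: z[0]−=0.0426, z[3]+=0.0426
solve → V1=0.1102, V2=0.1153, V3=0.1170

R_eq = 2.746 Ω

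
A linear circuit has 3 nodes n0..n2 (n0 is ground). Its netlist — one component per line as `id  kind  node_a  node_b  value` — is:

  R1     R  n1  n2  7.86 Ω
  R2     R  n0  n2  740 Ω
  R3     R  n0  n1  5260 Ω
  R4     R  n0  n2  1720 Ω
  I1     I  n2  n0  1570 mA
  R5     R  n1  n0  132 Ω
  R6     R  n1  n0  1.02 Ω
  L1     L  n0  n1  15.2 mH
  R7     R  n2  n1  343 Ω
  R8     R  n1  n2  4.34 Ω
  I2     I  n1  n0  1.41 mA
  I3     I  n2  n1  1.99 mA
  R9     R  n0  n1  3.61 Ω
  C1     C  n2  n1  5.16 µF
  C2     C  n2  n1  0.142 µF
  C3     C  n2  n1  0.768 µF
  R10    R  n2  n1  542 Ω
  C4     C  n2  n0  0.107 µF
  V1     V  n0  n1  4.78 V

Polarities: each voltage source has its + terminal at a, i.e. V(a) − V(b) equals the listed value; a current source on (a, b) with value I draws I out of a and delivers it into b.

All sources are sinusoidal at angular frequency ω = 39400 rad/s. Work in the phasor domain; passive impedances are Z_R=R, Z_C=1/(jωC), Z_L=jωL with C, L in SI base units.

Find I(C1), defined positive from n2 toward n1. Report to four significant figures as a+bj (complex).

-0.4106-0.5978j A

Element admittances at ω=39400 rad/s:
  Y(R1) = 0.1272+0.000j S between n1,n2
  Y(R2) = 0.001351+0.000j S between n0,n2
  Y(R3) = 0.0001901+0.000j S between n0,n1
  Y(R4) = 0.0005814+0.000j S between n0,n2
  I1: injects 1.57 A into n0 (from n2)
  Y(R5) = 0.007576+0.000j S between n1,n0
  Y(R6) = 0.9804+0.000j S between n1,n0
  Y(L1) = 0.000-0.001670j S between n0,n1
  Y(R7) = 0.002915+0.000j S between n2,n1
  Y(R8) = 0.2304+0.000j S between n1,n2
  I2: injects 0.00141 A into n0 (from n1)
  I3: injects 0.00199 A into n1 (from n2)
  Y(R9) = 0.2770+0.000j S between n0,n1
  Y(C1) = 0.000+0.2033j S between n2,n1
  Y(C2) = 0.000+0.005595j S between n2,n1
  Y(C3) = 0.000+0.03026j S between n2,n1
  Y(R10) = 0.001845+0.000j S between n2,n1
  Y(C4) = 0.000+0.004216j S between n2,n0
  V1: constraint V(n0)−V(n1) = 4.78
Assemble and solve the 3×3 MNA system:
  V(n1)=-4.780+0.000j  V(n2)=-7.720+2.019j
  i(V1)=-4.500-0.02066j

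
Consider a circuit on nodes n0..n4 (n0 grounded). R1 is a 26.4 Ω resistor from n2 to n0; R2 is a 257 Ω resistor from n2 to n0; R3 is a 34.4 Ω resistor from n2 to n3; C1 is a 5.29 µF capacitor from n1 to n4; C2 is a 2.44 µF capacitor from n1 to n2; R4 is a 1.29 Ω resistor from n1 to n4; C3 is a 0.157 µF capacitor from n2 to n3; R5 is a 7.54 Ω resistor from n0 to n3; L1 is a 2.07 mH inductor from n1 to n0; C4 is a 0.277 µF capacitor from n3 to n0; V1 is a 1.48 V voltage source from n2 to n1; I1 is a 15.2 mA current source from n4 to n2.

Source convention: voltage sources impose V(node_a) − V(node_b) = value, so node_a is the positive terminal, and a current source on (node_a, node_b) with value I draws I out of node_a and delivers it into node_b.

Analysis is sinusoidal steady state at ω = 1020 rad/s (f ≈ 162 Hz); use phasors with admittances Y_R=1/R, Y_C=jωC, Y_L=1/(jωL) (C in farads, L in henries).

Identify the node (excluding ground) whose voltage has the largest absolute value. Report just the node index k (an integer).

Apply KCL at each of the 4 non-ground nodes and solve the resulting linear system.
Node n1: branches {C1, C2, R4, L1, V1} → V_1 = -0.02752-0.2013j
Node n2: branches {R1, R2, R3, C2, C3, V1, I1} → V_2 = 1.452-0.2013j
Node n3: branches {R3, C3, R5, C4} → V_3 = 0.2612-0.03546j
Node n4: branches {C1, R4, I1} → V_4 = -0.04713-0.2011j
Source currents: i(V1)=-0.08013+0.009353j

2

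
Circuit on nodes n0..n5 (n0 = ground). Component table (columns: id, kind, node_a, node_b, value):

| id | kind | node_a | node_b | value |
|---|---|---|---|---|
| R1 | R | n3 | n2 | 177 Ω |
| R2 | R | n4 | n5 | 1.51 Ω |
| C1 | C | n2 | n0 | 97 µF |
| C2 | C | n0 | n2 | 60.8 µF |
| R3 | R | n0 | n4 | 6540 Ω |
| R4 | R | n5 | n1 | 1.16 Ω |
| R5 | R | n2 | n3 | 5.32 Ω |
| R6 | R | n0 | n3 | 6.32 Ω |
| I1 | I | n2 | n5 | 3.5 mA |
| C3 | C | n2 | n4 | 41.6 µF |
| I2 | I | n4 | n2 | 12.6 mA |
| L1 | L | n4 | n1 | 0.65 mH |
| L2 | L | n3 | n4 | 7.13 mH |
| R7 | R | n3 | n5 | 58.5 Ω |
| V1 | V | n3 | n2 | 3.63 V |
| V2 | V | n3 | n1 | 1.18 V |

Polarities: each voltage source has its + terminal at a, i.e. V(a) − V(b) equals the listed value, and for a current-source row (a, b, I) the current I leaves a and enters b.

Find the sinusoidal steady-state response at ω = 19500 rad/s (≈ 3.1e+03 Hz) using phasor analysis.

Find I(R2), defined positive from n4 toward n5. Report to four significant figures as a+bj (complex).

-0.8284-0.4250j A

MNA unknowns: 5 node voltages V₁..V_5 plus 2 source currents (V1, V2)
R1: Y=0.005650+0.000j on G[3,2]
R2: Y=0.6623+0.000j on G[4,5]
C1: Y=0.000+1.891j on G[2,0]
C2: Y=0.000+1.186j on G[0,2]
R3: Y=0.0001529+0.000j on G[0,4]
R4: Y=0.8621+0.000j on G[5,1]
R5: Y=0.1880+0.000j on G[2,3]
R6: Y=0.1582+0.000j on G[0,3]
I1: z[2]−=0.0035, z[5]+=0.0035
C3: Y=0.000+0.8112j on G[2,4]
I2: z[4]−=0.0126, z[2]+=0.0126
L1: Y=0.000-0.07890j on G[4,1]
L2: Y=0.000-0.007192j on G[3,4]
R7: Y=0.01709+0.000j on G[3,5]
V1: row V3−V2=3.63, i_V1 at 3,2
V2: row V3−V1=1.18, i_V2 at 3,1
solve → V1=2.440+0.1862j, V2=-0.009527+0.1862j, V3=3.620+0.1862j, V4=0.2742-0.9389j, V5=1.525-0.2972j
aux → i_V1=-2.197-0.2594j, i_V2=0.8779+0.2458j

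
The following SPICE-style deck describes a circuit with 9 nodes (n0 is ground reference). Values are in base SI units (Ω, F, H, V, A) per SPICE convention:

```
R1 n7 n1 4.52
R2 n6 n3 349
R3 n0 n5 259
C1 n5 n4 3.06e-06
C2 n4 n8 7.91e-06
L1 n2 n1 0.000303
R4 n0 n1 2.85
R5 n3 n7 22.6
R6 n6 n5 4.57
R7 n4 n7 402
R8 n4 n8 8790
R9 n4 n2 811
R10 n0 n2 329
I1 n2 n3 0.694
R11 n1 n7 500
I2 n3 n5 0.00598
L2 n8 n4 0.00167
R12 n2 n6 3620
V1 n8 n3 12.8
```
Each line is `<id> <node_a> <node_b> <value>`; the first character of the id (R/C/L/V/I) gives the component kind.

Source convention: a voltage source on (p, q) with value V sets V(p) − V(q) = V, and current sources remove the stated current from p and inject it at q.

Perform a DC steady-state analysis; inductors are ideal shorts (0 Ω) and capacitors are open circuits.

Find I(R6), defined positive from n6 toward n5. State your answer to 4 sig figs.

Apply KCL at each of the 8 non-ground nodes and solve the resulting linear system.
Node n1: branches {R1, L1, R4, R11} → V_1 = -0.07810
Node n2: branches {L1, R9, R10, I1, R12} → V_2 = -0.07810
Node n3: branches {R2, R5, I1, I2, V1} → V_3 = 15.52
Node n4: branches {C1, C2, R7, R8, R9, L2} → V_4 = 28.32
Node n5: branches {R3, C1, R6, I2} → V_5 = 7.159
Node n6: branches {R2, R6, R12} → V_6 = 7.258
Node n7: branches {R1, R5, R7, R11} → V_7 = 2.741
Node n8: branches {C2, R8, L2, V1} → V_8 = 28.32
Source currents: i(L1)=-0.6567, i(L2)=0.09866, i(V1)=-0.09866

0.02166 A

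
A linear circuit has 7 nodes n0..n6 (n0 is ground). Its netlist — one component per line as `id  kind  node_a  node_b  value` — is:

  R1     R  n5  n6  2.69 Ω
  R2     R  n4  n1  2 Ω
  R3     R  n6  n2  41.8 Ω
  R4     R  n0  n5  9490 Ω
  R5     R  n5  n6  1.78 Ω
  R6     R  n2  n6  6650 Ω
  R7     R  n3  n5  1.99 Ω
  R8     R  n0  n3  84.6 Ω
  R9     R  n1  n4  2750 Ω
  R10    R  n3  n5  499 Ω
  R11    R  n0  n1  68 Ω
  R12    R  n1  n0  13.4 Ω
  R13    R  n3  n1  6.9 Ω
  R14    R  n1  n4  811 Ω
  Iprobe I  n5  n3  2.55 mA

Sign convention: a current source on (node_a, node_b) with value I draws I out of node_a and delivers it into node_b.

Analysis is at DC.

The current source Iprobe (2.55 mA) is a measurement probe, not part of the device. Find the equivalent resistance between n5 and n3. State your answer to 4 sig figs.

R_eq = 1.982 Ω

MNA unknowns: 6 node voltages V₁..V_6
R1: Y=0.3717 on G[5,6]
R2: Y=0.5000 on G[4,1]
R3: Y=0.02392 on G[6,2]
R4: Y=0.0001054 on G[0,5]
R5: Y=0.5618 on G[5,6]
R6: Y=0.0001504 on G[2,6]
R7: Y=0.5025 on G[3,5]
R8: Y=0.01182 on G[0,3]
R9: Y=0.0003636 on G[1,4]
R10: Y=0.002004 on G[3,5]
R11: Y=0.01471 on G[0,1]
R12: Y=0.07463 on G[1,0]
R13: Y=0.1449 on G[3,1]
R14: Y=0.001233 on G[1,4]
Iprobe: z[5]−=0.00255, z[3]+=0.00255
solve → V1=4.903e-06, V2=-0.005045, V3=7.925e-06, V4=4.903e-06, V5=-0.005045, V6=-0.005045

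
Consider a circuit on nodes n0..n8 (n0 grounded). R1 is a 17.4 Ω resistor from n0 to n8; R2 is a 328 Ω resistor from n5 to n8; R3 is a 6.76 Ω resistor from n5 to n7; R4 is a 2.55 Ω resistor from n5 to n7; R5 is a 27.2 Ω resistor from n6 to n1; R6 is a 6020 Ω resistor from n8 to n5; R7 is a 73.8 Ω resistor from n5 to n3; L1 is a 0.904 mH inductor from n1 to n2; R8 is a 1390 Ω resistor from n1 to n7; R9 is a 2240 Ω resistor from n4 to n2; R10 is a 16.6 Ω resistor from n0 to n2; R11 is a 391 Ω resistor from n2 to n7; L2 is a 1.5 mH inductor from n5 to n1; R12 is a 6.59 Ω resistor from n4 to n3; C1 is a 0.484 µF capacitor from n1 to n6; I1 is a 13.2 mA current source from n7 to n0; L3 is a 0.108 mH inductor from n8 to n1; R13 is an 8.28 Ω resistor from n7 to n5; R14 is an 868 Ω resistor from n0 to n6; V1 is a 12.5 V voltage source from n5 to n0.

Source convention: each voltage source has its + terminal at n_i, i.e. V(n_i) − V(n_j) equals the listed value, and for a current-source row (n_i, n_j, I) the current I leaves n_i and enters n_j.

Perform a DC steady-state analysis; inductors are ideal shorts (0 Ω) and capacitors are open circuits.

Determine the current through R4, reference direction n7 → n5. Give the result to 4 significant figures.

MNA unknowns: 8 node voltages V₁..V_8 plus 4 source currents (L1, L2, L3, V1)
R1: Y=0.05747 on G[0,8]
R2: Y=0.003049 on G[5,8]
R3: Y=0.1479 on G[5,7]
R4: Y=0.3922 on G[5,7]
R5: Y=0.03676 on G[6,1]
R6: Y=0.0001661 on G[8,5]
R7: Y=0.01355 on G[5,3]
L1: row V1−V2=0, i_L1 at 1,2
R8: Y=0.0007194 on G[1,7]
R9: Y=0.0004464 on G[4,2]
R10: Y=0.06024 on G[0,2]
R11: Y=0.002558 on G[2,7]
L2: row V5−V1=0, i_L2 at 5,1
R12: Y=0.1517 on G[4,3]
C1: Y=0.000 on G[1,6]
I1: z[7]−=0.0132, z[0]+=0.0132
L3: row V8−V1=0, i_L3 at 8,1
R13: Y=0.1208 on G[7,5]
R14: Y=0.001152 on G[0,6]
V1: row V5−V0=12.5, i_V1 at 5,0
solve → V1=12.50, V2=12.50, V3=12.50, V4=12.50, V5=12.50, V6=12.12, V7=12.48, V8=12.50
aux → i_L1=0.7531, i_L2=1.485, i_L3=-0.7184, i_V1=-1.499

-0.007794 A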